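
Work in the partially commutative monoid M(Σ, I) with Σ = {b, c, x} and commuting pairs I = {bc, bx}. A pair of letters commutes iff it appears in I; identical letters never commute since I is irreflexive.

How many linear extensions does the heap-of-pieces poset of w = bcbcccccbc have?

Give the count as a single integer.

#0=b has no predecessor
#1=c has no predecessor
#2=b depends on [0:b]
#3=c depends on [1:c]
#4=c depends on [3:c]
#5=c depends on [4:c]
#6=c depends on [5:c]
#7=c depends on [6:c]
#8=b depends on [2:b]
#9=c depends on [7:c]
sources: [0:b, 1:c]
N(rest) = Σ N(rest − s) over sources s of rest; N(one piece) = 1:
  size 1 → [8]=1  [9]=1
  size 2 → [2,8]=1  [7,9]=1  [8,9]=2
  size 3 → [0,2,8]=1  [2,8,9]=3  [6,7,9]=1  [7,8,9]=3
  size 4 → [0,2,8,9]=4  [2,7,8,9]=6  [5,6,7,9]=1  [6,7,8,9]=4
  size 5 → [0,2,7,8,9]=10  [2,6,7,8,9]=10  [4,5,6,7,9]=1  [5,6,7,8,9]=5
  size 6 → [0,2,6,7,8,9]=20  [2,5,6,7,8,9]=15  [3,4,5,6,7,9]=1  [4,5,6,7,8,9]=6
  size 7 → [0,2,5,6,7,8,9]=35  [1,3,4,5,6,7,9]=1  [2,4,5,6,7,8,9]=21  [3,4,5,6,7,8,9]=7
  size 8 → [0,2,4,5,6,7,8,9]=56  [1,3,4,5,6,7,8,9]=8  [2,3,4,5,6,7,8,9]=28
  first=0(b) contributes 36
  first=1(c) contributes 84
|[w]| = 120

120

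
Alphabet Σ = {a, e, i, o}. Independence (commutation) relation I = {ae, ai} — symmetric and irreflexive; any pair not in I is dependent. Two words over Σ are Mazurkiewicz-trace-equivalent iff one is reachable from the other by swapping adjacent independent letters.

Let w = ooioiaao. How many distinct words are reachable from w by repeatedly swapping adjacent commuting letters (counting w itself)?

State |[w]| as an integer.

3

0(o) covers ∅
1(o) covers 0:o
2(i) covers 1:o
3(o) covers 2:i
4(i) covers 3:o
5(a) covers 3:o
6(a) covers 5:a
7(o) covers 4:i, 6:a
floor of heap: 0:o
completions by unplaced set U, small U first (add the entries for U minus each lowest piece of U):
  |U|=1: {7}:1
  |U|=2: {4,7}:1  {6,7}:1
  |U|=3: {4,6,7}:2  {5,6,7}:1
  |U|=4: {4,5,6,7}:3
  |U|=5: {3,4,5,6,7}:3
  |U|=6: {2,3,4,5,6,7}:3
  start at 0(o): 3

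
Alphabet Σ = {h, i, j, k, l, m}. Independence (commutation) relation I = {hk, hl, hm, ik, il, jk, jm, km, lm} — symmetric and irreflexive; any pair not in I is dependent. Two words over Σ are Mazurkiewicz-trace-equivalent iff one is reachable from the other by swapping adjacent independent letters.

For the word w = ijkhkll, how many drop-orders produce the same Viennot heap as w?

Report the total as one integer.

22

drop 0:i onto floor
drop 1:j onto {0:i}
drop 2:k onto floor
drop 3:h onto {1:j}
drop 4:k onto {2:k}
drop 5:l onto {1:j, 4:k}
drop 6:l onto {5:l}
ground layer = {0:i, 2:k}
drop-orders for the pieces not yet dropped (sum over which currently-grounded one goes next):
  1 to go: {3} 1  {6} 1
  2 to go: {3,6} 2  {5,6} 1
  3 to go: {3,5,6} 3  {4,5,6} 1
  4 to go: {1,3,5,6} 3  {2,4,5,6} 1  {3,4,5,6} 4
  5 to go: {0,1,3,5,6} 3  {1,3,4,5,6} 7  {2,3,4,5,6} 5
  if 0:i drops first: 12 orders
  if 2:k drops first: 10 orders
heap linearizations: 22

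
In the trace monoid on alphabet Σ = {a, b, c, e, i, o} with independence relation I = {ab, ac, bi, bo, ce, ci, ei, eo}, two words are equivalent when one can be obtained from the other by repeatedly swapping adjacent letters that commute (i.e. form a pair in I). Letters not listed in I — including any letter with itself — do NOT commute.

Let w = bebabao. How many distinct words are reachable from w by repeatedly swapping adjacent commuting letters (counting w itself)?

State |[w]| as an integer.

10

0(b) covers ∅
1(e) covers 0:b
2(b) covers 1:e
3(a) covers 1:e
4(b) covers 2:b
5(a) covers 3:a
6(o) covers 5:a
floor of heap: 0:b
completions by unplaced set U, small U first (add the entries for U minus each lowest piece of U):
  |U|=1: {4}:1  {6}:1
  |U|=2: {2,4}:1  {4,6}:2  {5,6}:1
  |U|=3: {2,4,6}:3  {3,5,6}:1  {4,5,6}:3
  |U|=4: {2,4,5,6}:6  {3,4,5,6}:4
  |U|=5: {2,3,4,5,6}:10
  start at 0(b): 10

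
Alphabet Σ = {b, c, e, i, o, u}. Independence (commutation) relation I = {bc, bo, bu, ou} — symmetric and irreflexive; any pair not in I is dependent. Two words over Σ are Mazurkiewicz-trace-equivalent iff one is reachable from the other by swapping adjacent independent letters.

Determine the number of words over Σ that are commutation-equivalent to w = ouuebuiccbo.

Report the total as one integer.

drop 0:o onto floor
drop 1:u onto floor
drop 2:u onto {1:u}
drop 3:e onto {0:o, 2:u}
drop 4:b onto {3:e}
drop 5:u onto {3:e}
drop 6:i onto {4:b, 5:u}
drop 7:c onto {6:i}
drop 8:c onto {7:c}
drop 9:b onto {6:i}
drop 10:o onto {8:c}
ground layer = {0:o, 1:u}
drop-orders for the pieces not yet dropped (sum over which currently-grounded one goes next):
  1 to go: {9} 1  {10} 1
  2 to go: {8,10} 1  {9,10} 2
  3 to go: {7,8,10} 1  {8,9,10} 3
  4 to go: {7,8,9,10} 4
  5 to go: {6,7,8,9,10} 4
  6 to go: {4,6,7,8,9,10} 4  {5,6,7,8,9,10} 4
  7 to go: {4,5,6,7,8,9,10} 8
  8 to go: {3,4,5,6,7,8,9,10} 8
  9 to go: {0,3,4,5,6,7,8,9,10} 8  {2,3,4,5,6,7,8,9,10} 8
  if 0:o drops first: 8 orders
  if 1:u drops first: 16 orders
heap linearizations: 24

24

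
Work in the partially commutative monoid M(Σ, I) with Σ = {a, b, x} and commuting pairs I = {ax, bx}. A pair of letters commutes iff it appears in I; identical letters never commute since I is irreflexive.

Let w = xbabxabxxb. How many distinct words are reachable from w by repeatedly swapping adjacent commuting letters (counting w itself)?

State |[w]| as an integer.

210

0(x) covers ∅
1(b) covers ∅
2(a) covers 1:b
3(b) covers 2:a
4(x) covers 0:x
5(a) covers 3:b
6(b) covers 5:a
7(x) covers 4:x
8(x) covers 7:x
9(b) covers 6:b
floor of heap: 0:x, 1:b
completions by unplaced set U, small U first (add the entries for U minus each lowest piece of U):
  |U|=1: {8}:1  {9}:1
  |U|=2: {6,9}:1  {7,8}:1  {8,9}:2
  |U|=3: {4,7,8}:1  {5,6,9}:1  {6,8,9}:3  {7,8,9}:3
  |U|=4: {0,4,7,8}:1  {3,5,6,9}:1  {4,7,8,9}:4  {5,6,8,9}:4  {6,7,8,9}:6
  |U|=5: {0,4,7,8,9}:5  {2,3,5,6,9}:1  {3,5,6,8,9}:5  {4,6,7,8,9}:10  {5,6,7,8,9}:10
  |U|=6: {0,4,6,7,8,9}:15  {1,2,3,5,6,9}:1  {2,3,5,6,8,9}:6  {3,5,6,7,8,9}:15  {4,5,6,7,8,9}:20
  |U|=7: {0,4,5,6,7,8,9}:35  {1,2,3,5,6,8,9}:7  {2,3,5,6,7,8,9}:21  {3,4,5,6,7,8,9}:35
  |U|=8: {0,3,4,5,6,7,8,9}:70  {1,2,3,5,6,7,8,9}:28  {2,3,4,5,6,7,8,9}:56
  start at 0(x): 84
  start at 1(b): 126
sum over floor = 210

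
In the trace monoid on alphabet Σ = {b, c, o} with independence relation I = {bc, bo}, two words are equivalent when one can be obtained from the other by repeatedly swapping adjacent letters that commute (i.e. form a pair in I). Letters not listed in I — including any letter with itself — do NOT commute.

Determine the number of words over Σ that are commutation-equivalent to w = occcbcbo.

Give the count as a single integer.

28

0(o) covers ∅
1(c) covers 0:o
2(c) covers 1:c
3(c) covers 2:c
4(b) covers ∅
5(c) covers 3:c
6(b) covers 4:b
7(o) covers 5:c
floor of heap: 0:o, 4:b
completions by unplaced set U, small U first (add the entries for U minus each lowest piece of U):
  |U|=1: {6}:1  {7}:1
  |U|=2: {4,6}:1  {5,7}:1  {6,7}:2
  |U|=3: {3,5,7}:1  {4,6,7}:3  {5,6,7}:3
  |U|=4: {2,3,5,7}:1  {3,5,6,7}:4  {4,5,6,7}:6
  |U|=5: {1,2,3,5,7}:1  {2,3,5,6,7}:5  {3,4,5,6,7}:10
  |U|=6: {0,1,2,3,5,7}:1  {1,2,3,5,6,7}:6  {2,3,4,5,6,7}:15
  start at 0(o): 21
  start at 4(b): 7
sum over floor = 28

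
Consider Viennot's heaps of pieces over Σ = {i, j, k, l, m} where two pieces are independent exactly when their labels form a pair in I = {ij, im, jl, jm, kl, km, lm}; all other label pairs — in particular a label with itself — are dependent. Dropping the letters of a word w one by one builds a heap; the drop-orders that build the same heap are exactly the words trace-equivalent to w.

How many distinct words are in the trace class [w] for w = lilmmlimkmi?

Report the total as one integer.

#0=l has no predecessor
#1=i depends on [0:l]
#2=l depends on [1:i]
#3=m has no predecessor
#4=m depends on [3:m]
#5=l depends on [2:l]
#6=i depends on [5:l]
#7=m depends on [4:m]
#8=k depends on [6:i]
#9=m depends on [7:m]
#10=i depends on [8:k]
sources: [0:l, 3:m]
N(rest) = Σ N(rest − s) over sources s of rest; N(one piece) = 1:
  size 1 → [9]=1  [10]=1
  size 2 → [7,9]=1  [8,10]=1  [9,10]=2
  size 3 → [4,7,9]=1  [6,8,10]=1  [7,9,10]=3  [8,9,10]=3
  size 4 → [3,4,7,9]=1  [4,7,9,10]=4  [5,6,8,10]=1  [6,8,9,10]=4  [7,8,9,10]=6
  size 5 → [2,5,6,8,10]=1  [3,4,7,9,10]=5  [4,7,8,9,10]=10  [5,6,8,9,10]=5  [6,7,8,9,10]=10
  size 6 → [1,2,5,6,8,10]=1  [2,5,6,8,9,10]=6  [3,4,7,8,9,10]=15  [4,6,7,8,9,10]=20  [5,6,7,8,9,10]=15
  size 7 → [0,1,2,5,6,8,10]=1  [1,2,5,6,8,9,10]=7  [2,5,6,7,8,9,10]=21  [3,4,6,7,8,9,10]=35  [4,5,6,7,8,9,10]=35
  size 8 → [0,1,2,5,6,8,9,10]=8  [1,2,5,6,7,8,9,10]=28  [2,4,5,6,7,8,9,10]=56  [3,4,5,6,7,8,9,10]=70
  size 9 → [0,1,2,5,6,7,8,9,10]=36  [1,2,4,5,6,7,8,9,10]=84  [2,3,4,5,6,7,8,9,10]=126
  first=0(l) contributes 210
  first=3(m) contributes 120
|[w]| = 330

330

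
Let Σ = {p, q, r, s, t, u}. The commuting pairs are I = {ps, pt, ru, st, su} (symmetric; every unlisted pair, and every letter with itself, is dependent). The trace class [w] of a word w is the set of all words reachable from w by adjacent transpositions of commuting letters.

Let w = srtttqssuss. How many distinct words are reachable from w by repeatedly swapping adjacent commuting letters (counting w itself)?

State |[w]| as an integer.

piece 0:s — minimal
piece 1:r rests on {0:s}
piece 2:t rests on {1:r}
piece 3:t rests on {2:t}
piece 4:t rests on {3:t}
piece 5:q rests on {4:t}
piece 6:s rests on {5:q}
piece 7:s rests on {6:s}
piece 8:u rests on {5:q}
piece 9:s rests on {7:s}
piece 10:s rests on {9:s}
minimal pieces: {0:s}
ways to finish when only these pieces remain (= sum over removing one remaining piece with nothing left below it):
  1 left: {8}→1  {10}→1
  2 left: {8,10}→2  {9,10}→1
  3 left: {7,9,10}→1  {8,9,10}→3
  4 left: {6,7,9,10}→1  {7,8,9,10}→4
  5 left: {6,7,8,9,10}→5
  6 left: {5,6,7,8,9,10}→5
  7 left: {4,5,6,7,8,9,10}→5
  8 left: {3,4,5,6,7,8,9,10}→5
  9 left: {2,3,4,5,6,7,8,9,10}→5
  placing 0:s first → 5 extensions

5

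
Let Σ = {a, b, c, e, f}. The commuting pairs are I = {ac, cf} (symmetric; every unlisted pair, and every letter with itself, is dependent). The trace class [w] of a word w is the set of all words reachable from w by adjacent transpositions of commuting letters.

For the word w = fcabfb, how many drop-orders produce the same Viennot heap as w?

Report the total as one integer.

3

#0=f has no predecessor
#1=c has no predecessor
#2=a depends on [0:f]
#3=b depends on [1:c, 2:a]
#4=f depends on [3:b]
#5=b depends on [4:f]
sources: [0:f, 1:c]
N(rest) = Σ N(rest − s) over sources s of rest; N(one piece) = 1:
  size 1 → [5]=1
  size 2 → [4,5]=1
  size 3 → [3,4,5]=1
  size 4 → [1,3,4,5]=1  [2,3,4,5]=1
  first=0(f) contributes 2
  first=1(c) contributes 1
|[w]| = 3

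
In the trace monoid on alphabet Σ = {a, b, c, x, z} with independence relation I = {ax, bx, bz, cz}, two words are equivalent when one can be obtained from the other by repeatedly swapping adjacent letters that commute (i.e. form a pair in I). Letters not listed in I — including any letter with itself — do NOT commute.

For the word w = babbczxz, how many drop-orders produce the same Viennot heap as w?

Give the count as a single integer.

piece 0:b — minimal
piece 1:a rests on {0:b}
piece 2:b rests on {1:a}
piece 3:b rests on {2:b}
piece 4:c rests on {3:b}
piece 5:z rests on {1:a}
piece 6:x rests on {4:c, 5:z}
piece 7:z rests on {6:x}
minimal pieces: {0:b}
ways to finish when only these pieces remain (= sum over removing one remaining piece with nothing left below it):
  1 left: {7}→1
  2 left: {6,7}→1
  3 left: {4,6,7}→1  {5,6,7}→1
  4 left: {3,4,6,7}→1  {4,5,6,7}→2
  5 left: {2,3,4,6,7}→1  {3,4,5,6,7}→3
  6 left: {2,3,4,5,6,7}→4
  placing 0:b first → 4 extensions

4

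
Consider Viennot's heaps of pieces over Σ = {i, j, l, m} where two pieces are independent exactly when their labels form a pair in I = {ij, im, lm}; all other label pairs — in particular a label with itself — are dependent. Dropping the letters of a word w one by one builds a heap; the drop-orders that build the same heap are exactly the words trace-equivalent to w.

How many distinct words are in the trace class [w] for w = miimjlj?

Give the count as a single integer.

0(m) covers ∅
1(i) covers ∅
2(i) covers 1:i
3(m) covers 0:m
4(j) covers 3:m
5(l) covers 2:i, 4:j
6(j) covers 5:l
floor of heap: 0:m, 1:i
completions by unplaced set U, small U first (add the entries for U minus each lowest piece of U):
  |U|=1: {6}:1
  |U|=2: {5,6}:1
  |U|=3: {2,5,6}:1  {4,5,6}:1
  |U|=4: {1,2,5,6}:1  {2,4,5,6}:2  {3,4,5,6}:1
  |U|=5: {0,3,4,5,6}:1  {1,2,4,5,6}:3  {2,3,4,5,6}:3
  start at 0(m): 6
  start at 1(i): 4
sum over floor = 10

10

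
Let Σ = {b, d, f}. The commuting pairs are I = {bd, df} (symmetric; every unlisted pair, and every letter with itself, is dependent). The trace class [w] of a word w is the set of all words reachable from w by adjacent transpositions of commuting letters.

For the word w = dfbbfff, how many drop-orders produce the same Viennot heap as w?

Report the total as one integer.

7

drop 0:d onto floor
drop 1:f onto floor
drop 2:b onto {1:f}
drop 3:b onto {2:b}
drop 4:f onto {3:b}
drop 5:f onto {4:f}
drop 6:f onto {5:f}
ground layer = {0:d, 1:f}
drop-orders for the pieces not yet dropped (sum over which currently-grounded one goes next):
  1 to go: {0} 1  {6} 1
  2 to go: {0,6} 2  {5,6} 1
  3 to go: {0,5,6} 3  {4,5,6} 1
  4 to go: {0,4,5,6} 4  {3,4,5,6} 1
  5 to go: {0,3,4,5,6} 5  {2,3,4,5,6} 1
  if 0:d drops first: 1 orders
  if 1:f drops first: 6 orders
heap linearizations: 7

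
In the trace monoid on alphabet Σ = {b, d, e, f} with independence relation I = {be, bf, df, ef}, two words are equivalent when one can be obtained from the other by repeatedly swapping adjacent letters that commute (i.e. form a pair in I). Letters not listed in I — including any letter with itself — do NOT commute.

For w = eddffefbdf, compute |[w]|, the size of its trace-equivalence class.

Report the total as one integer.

#0=e has no predecessor
#1=d depends on [0:e]
#2=d depends on [1:d]
#3=f has no predecessor
#4=f depends on [3:f]
#5=e depends on [2:d]
#6=f depends on [4:f]
#7=b depends on [2:d]
#8=d depends on [5:e, 7:b]
#9=f depends on [6:f]
sources: [0:e, 3:f]
N(rest) = Σ N(rest − s) over sources s of rest; N(one piece) = 1:
  size 1 → [8]=1  [9]=1
  size 2 → [5,8]=1  [6,9]=1  [7,8]=1  [8,9]=2
  size 3 → [4,6,9]=1  [5,7,8]=2  [5,8,9]=3  [6,8,9]=3  [7,8,9]=3
  size 4 → [2,5,7,8]=2  [3,4,6,9]=1  [4,6,8,9]=4  [5,6,8,9]=6  [5,7,8,9]=8  [6,7,8,9]=6
  size 5 → [1,2,5,7,8]=2  [2,5,7,8,9]=10  [3,4,6,8,9]=5  [4,5,6,8,9]=10  [4,6,7,8,9]=10  [5,6,7,8,9]=20
  size 6 → [0,1,2,5,7,8]=2  [1,2,5,7,8,9]=12  [2,5,6,7,8,9]=30  [3,4,5,6,8,9]=15  [3,4,6,7,8,9]=15  [4,5,6,7,8,9]=40
  size 7 → [0,1,2,5,7,8,9]=14  [1,2,5,6,7,8,9]=42  [2,4,5,6,7,8,9]=70  [3,4,5,6,7,8,9]=70
  size 8 → [0,1,2,5,6,7,8,9]=56  [1,2,4,5,6,7,8,9]=112  [2,3,4,5,6,7,8,9]=140
  first=0(e) contributes 252
  first=3(f) contributes 168
|[w]| = 420

420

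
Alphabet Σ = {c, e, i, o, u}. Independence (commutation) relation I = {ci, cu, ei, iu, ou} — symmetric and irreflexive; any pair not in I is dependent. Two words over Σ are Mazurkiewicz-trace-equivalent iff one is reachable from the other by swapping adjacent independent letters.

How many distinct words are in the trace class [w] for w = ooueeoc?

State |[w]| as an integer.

3

drop 0:o onto floor
drop 1:o onto {0:o}
drop 2:u onto floor
drop 3:e onto {1:o, 2:u}
drop 4:e onto {3:e}
drop 5:o onto {4:e}
drop 6:c onto {5:o}
ground layer = {0:o, 2:u}
drop-orders for the pieces not yet dropped (sum over which currently-grounded one goes next):
  1 to go: {6} 1
  2 to go: {5,6} 1
  3 to go: {4,5,6} 1
  4 to go: {3,4,5,6} 1
  5 to go: {1,3,4,5,6} 1  {2,3,4,5,6} 1
  if 0:o drops first: 2 orders
  if 2:u drops first: 1 orders
heap linearizations: 3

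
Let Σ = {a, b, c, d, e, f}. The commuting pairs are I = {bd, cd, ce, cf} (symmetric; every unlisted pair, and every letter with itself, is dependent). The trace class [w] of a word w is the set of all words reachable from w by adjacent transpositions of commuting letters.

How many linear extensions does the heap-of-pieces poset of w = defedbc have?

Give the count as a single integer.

#0=d has no predecessor
#1=e depends on [0:d]
#2=f depends on [1:e]
#3=e depends on [2:f]
#4=d depends on [3:e]
#5=b depends on [3:e]
#6=c depends on [5:b]
sources: [0:d]
N(rest) = Σ N(rest − s) over sources s of rest; N(one piece) = 1:
  size 1 → [4]=1  [6]=1
  size 2 → [4,6]=2  [5,6]=1
  size 3 → [4,5,6]=3
  size 4 → [3,4,5,6]=3
  size 5 → [2,3,4,5,6]=3
  first=0(d) contributes 3

3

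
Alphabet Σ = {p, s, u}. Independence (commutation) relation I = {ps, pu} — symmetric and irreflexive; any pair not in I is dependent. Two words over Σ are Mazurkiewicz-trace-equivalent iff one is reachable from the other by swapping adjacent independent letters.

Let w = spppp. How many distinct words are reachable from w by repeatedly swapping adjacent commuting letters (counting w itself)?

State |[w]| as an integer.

5

#0=s has no predecessor
#1=p has no predecessor
#2=p depends on [1:p]
#3=p depends on [2:p]
#4=p depends on [3:p]
sources: [0:s, 1:p]
N(rest) = Σ N(rest − s) over sources s of rest; N(one piece) = 1:
  size 1 → [0]=1  [4]=1
  size 2 → [0,4]=2  [3,4]=1
  size 3 → [0,3,4]=3  [2,3,4]=1
  first=0(s) contributes 1
  first=1(p) contributes 4
|[w]| = 5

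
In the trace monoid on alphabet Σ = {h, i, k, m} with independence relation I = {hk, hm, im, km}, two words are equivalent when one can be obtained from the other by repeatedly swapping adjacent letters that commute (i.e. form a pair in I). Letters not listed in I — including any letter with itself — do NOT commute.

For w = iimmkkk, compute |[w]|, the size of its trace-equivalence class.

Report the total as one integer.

piece 0:i — minimal
piece 1:i rests on {0:i}
piece 2:m — minimal
piece 3:m rests on {2:m}
piece 4:k rests on {1:i}
piece 5:k rests on {4:k}
piece 6:k rests on {5:k}
minimal pieces: {0:i, 2:m}
ways to finish when only these pieces remain (= sum over removing one remaining piece with nothing left below it):
  1 left: {3}→1  {6}→1
  2 left: {2,3}→1  {3,6}→2  {5,6}→1
  3 left: {2,3,6}→3  {3,5,6}→3  {4,5,6}→1
  4 left: {1,4,5,6}→1  {2,3,5,6}→6  {3,4,5,6}→4
  5 left: {0,1,4,5,6}→1  {1,3,4,5,6}→5  {2,3,4,5,6}→10
  placing 0:i first → 15 extensions
  placing 2:m first → 6 extensions
total linear extensions = 21

21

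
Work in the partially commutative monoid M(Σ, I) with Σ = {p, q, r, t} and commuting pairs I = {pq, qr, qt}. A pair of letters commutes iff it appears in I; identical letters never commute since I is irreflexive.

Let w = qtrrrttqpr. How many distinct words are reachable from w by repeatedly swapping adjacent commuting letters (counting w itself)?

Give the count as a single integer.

0(q) covers ∅
1(t) covers ∅
2(r) covers 1:t
3(r) covers 2:r
4(r) covers 3:r
5(t) covers 4:r
6(t) covers 5:t
7(q) covers 0:q
8(p) covers 6:t
9(r) covers 8:p
floor of heap: 0:q, 1:t
completions by unplaced set U, small U first (add the entries for U minus each lowest piece of U):
  |U|=1: {7}:1  {9}:1
  |U|=2: {0,7}:1  {7,9}:2  {8,9}:1
  |U|=3: {0,7,9}:3  {6,8,9}:1  {7,8,9}:3
  |U|=4: {0,7,8,9}:6  {5,6,8,9}:1  {6,7,8,9}:4
  |U|=5: {0,6,7,8,9}:10  {4,5,6,8,9}:1  {5,6,7,8,9}:5
  |U|=6: {0,5,6,7,8,9}:15  {3,4,5,6,8,9}:1  {4,5,6,7,8,9}:6
  |U|=7: {0,4,5,6,7,8,9}:21  {2,3,4,5,6,8,9}:1  {3,4,5,6,7,8,9}:7
  |U|=8: {0,3,4,5,6,7,8,9}:28  {1,2,3,4,5,6,8,9}:1  {2,3,4,5,6,7,8,9}:8
  start at 0(q): 9
  start at 1(t): 36
sum over floor = 45

45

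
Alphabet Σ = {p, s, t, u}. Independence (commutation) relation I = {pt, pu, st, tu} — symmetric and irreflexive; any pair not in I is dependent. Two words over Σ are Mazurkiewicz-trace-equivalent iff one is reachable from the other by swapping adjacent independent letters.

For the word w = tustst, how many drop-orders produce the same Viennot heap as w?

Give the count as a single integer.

20

#0=t has no predecessor
#1=u has no predecessor
#2=s depends on [1:u]
#3=t depends on [0:t]
#4=s depends on [2:s]
#5=t depends on [3:t]
sources: [0:t, 1:u]
N(rest) = Σ N(rest − s) over sources s of rest; N(one piece) = 1:
  size 1 → [4]=1  [5]=1
  size 2 → [2,4]=1  [3,5]=1  [4,5]=2
  size 3 → [0,3,5]=1  [1,2,4]=1  [2,4,5]=3  [3,4,5]=3
  size 4 → [0,3,4,5]=4  [1,2,4,5]=4  [2,3,4,5]=6
  first=0(t) contributes 10
  first=1(u) contributes 10
|[w]| = 20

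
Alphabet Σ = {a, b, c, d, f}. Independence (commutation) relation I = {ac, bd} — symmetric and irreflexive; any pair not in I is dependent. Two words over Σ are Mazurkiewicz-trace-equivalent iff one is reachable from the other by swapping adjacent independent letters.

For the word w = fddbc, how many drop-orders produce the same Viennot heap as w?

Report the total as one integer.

3

drop 0:f onto floor
drop 1:d onto {0:f}
drop 2:d onto {1:d}
drop 3:b onto {0:f}
drop 4:c onto {2:d, 3:b}
ground layer = {0:f}
drop-orders for the pieces not yet dropped (sum over which currently-grounded one goes next):
  1 to go: {4} 1
  2 to go: {2,4} 1  {3,4} 1
  3 to go: {1,2,4} 1  {2,3,4} 2
  if 0:f drops first: 3 orders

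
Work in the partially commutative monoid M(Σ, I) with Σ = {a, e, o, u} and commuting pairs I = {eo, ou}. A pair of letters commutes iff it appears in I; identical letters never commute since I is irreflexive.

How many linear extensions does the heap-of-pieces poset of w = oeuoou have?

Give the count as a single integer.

20

drop 0:o onto floor
drop 1:e onto floor
drop 2:u onto {1:e}
drop 3:o onto {0:o}
drop 4:o onto {3:o}
drop 5:u onto {2:u}
ground layer = {0:o, 1:e}
drop-orders for the pieces not yet dropped (sum over which currently-grounded one goes next):
  1 to go: {4} 1  {5} 1
  2 to go: {2,5} 1  {3,4} 1  {4,5} 2
  3 to go: {0,3,4} 1  {1,2,5} 1  {2,4,5} 3  {3,4,5} 3
  4 to go: {0,3,4,5} 4  {1,2,4,5} 4  {2,3,4,5} 6
  if 0:o drops first: 10 orders
  if 1:e drops first: 10 orders
heap linearizations: 20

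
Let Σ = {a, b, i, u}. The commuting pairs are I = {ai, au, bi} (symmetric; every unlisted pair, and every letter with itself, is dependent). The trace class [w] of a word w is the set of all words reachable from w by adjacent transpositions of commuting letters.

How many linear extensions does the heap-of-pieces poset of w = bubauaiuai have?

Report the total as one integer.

#0=b has no predecessor
#1=u depends on [0:b]
#2=b depends on [1:u]
#3=a depends on [2:b]
#4=u depends on [2:b]
#5=a depends on [3:a]
#6=i depends on [4:u]
#7=u depends on [6:i]
#8=a depends on [5:a]
#9=i depends on [7:u]
sources: [0:b]
N(rest) = Σ N(rest − s) over sources s of rest; N(one piece) = 1:
  size 1 → [8]=1  [9]=1
  size 2 → [5,8]=1  [7,9]=1  [8,9]=2
  size 3 → [3,5,8]=1  [5,8,9]=3  [6,7,9]=1  [7,8,9]=3
  size 4 → [3,5,8,9]=4  [4,6,7,9]=1  [5,7,8,9]=6  [6,7,8,9]=4
  size 5 → [3,5,7,8,9]=10  [4,6,7,8,9]=5  [5,6,7,8,9]=10
  size 6 → [3,5,6,7,8,9]=20  [4,5,6,7,8,9]=15
  size 7 → [3,4,5,6,7,8,9]=35
  size 8 → [2,3,4,5,6,7,8,9]=35
  first=0(b) contributes 35

35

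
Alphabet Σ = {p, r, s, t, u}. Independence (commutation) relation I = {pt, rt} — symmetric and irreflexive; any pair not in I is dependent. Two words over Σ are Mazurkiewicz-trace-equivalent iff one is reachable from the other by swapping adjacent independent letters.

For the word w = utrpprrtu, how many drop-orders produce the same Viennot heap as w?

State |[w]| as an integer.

piece 0:u — minimal
piece 1:t rests on {0:u}
piece 2:r rests on {0:u}
piece 3:p rests on {2:r}
piece 4:p rests on {3:p}
piece 5:r rests on {4:p}
piece 6:r rests on {5:r}
piece 7:t rests on {1:t}
piece 8:u rests on {6:r, 7:t}
minimal pieces: {0:u}
ways to finish when only these pieces remain (= sum over removing one remaining piece with nothing left below it):
  1 left: {8}→1
  2 left: {6,8}→1  {7,8}→1
  3 left: {1,7,8}→1  {5,6,8}→1  {6,7,8}→2
  4 left: {1,6,7,8}→3  {4,5,6,8}→1  {5,6,7,8}→3
  5 left: {1,5,6,7,8}→6  {3,4,5,6,8}→1  {4,5,6,7,8}→4
  6 left: {1,4,5,6,7,8}→10  {2,3,4,5,6,8}→1  {3,4,5,6,7,8}→5
  7 left: {1,3,4,5,6,7,8}→15  {2,3,4,5,6,7,8}→6
  placing 0:u first → 21 extensions

21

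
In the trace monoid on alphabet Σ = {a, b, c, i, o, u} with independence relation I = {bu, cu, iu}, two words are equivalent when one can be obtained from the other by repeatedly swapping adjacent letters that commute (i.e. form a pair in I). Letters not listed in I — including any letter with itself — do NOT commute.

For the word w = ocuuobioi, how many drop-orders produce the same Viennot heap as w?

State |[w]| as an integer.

3

#0=o has no predecessor
#1=c depends on [0:o]
#2=u depends on [0:o]
#3=u depends on [2:u]
#4=o depends on [1:c, 3:u]
#5=b depends on [4:o]
#6=i depends on [5:b]
#7=o depends on [6:i]
#8=i depends on [7:o]
sources: [0:o]
N(rest) = Σ N(rest − s) over sources s of rest; N(one piece) = 1:
  size 1 → [8]=1
  size 2 → [7,8]=1
  size 3 → [6,7,8]=1
  size 4 → [5,6,7,8]=1
  size 5 → [4,5,6,7,8]=1
  size 6 → [1,4,5,6,7,8]=1  [3,4,5,6,7,8]=1
  size 7 → [1,3,4,5,6,7,8]=2  [2,3,4,5,6,7,8]=1
  first=0(o) contributes 3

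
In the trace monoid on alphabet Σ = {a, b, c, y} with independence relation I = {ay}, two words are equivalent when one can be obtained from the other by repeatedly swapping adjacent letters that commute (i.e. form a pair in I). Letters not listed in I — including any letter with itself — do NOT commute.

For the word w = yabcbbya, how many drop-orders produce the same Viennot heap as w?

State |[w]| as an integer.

4

piece 0:y — minimal
piece 1:a — minimal
piece 2:b rests on {0:y, 1:a}
piece 3:c rests on {2:b}
piece 4:b rests on {3:c}
piece 5:b rests on {4:b}
piece 6:y rests on {5:b}
piece 7:a rests on {5:b}
minimal pieces: {0:y, 1:a}
ways to finish when only these pieces remain (= sum over removing one remaining piece with nothing left below it):
  1 left: {6}→1  {7}→1
  2 left: {6,7}→2
  3 left: {5,6,7}→2
  4 left: {4,5,6,7}→2
  5 left: {3,4,5,6,7}→2
  6 left: {2,3,4,5,6,7}→2
  placing 0:y first → 2 extensions
  placing 1:a first → 2 extensions
total linear extensions = 4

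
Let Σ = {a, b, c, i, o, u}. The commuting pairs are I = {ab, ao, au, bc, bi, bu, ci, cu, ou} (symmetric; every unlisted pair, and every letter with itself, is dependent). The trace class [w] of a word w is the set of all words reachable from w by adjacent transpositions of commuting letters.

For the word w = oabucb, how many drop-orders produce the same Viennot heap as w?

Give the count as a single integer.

0(o) covers ∅
1(a) covers ∅
2(b) covers 0:o
3(u) covers ∅
4(c) covers 0:o, 1:a
5(b) covers 2:b
floor of heap: 0:o, 1:a, 3:u
completions by unplaced set U, small U first (add the entries for U minus each lowest piece of U):
  |U|=1: {3}:1  {4}:1  {5}:1
  |U|=2: {1,4}:1  {2,5}:1  {3,4}:2  {3,5}:2  {4,5}:2
  |U|=3: {1,3,4}:3  {1,4,5}:3  {2,3,5}:3  {2,4,5}:3  {3,4,5}:6
  |U|=4: {0,2,4,5}:3  {1,2,4,5}:6  {1,3,4,5}:12  {2,3,4,5}:12
  start at 0(o): 30
  start at 1(a): 15
  start at 3(u): 9
sum over floor = 54

54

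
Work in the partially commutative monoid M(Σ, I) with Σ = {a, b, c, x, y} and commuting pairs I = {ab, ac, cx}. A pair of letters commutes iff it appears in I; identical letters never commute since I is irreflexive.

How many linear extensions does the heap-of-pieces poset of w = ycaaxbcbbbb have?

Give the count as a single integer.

4

#0=y has no predecessor
#1=c depends on [0:y]
#2=a depends on [0:y]
#3=a depends on [2:a]
#4=x depends on [3:a]
#5=b depends on [1:c, 4:x]
#6=c depends on [5:b]
#7=b depends on [6:c]
#8=b depends on [7:b]
#9=b depends on [8:b]
#10=b depends on [9:b]
sources: [0:y]
N(rest) = Σ N(rest − s) over sources s of rest; N(one piece) = 1:
  size 1 → [10]=1
  size 2 → [9,10]=1
  size 3 → [8,9,10]=1
  size 4 → [7,8,9,10]=1
  size 5 → [6,7,8,9,10]=1
  size 6 → [5,6,7,8,9,10]=1
  size 7 → [1,5,6,7,8,9,10]=1  [4,5,6,7,8,9,10]=1
  size 8 → [1,4,5,6,7,8,9,10]=2  [3,4,5,6,7,8,9,10]=1
  size 9 → [1,3,4,5,6,7,8,9,10]=3  [2,3,4,5,6,7,8,9,10]=1
  first=0(y) contributes 4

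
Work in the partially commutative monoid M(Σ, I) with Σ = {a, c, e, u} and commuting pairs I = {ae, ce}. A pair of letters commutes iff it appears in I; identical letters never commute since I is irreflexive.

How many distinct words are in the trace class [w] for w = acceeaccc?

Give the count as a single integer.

36

0(a) covers ∅
1(c) covers 0:a
2(c) covers 1:c
3(e) covers ∅
4(e) covers 3:e
5(a) covers 2:c
6(c) covers 5:a
7(c) covers 6:c
8(c) covers 7:c
floor of heap: 0:a, 3:e
completions by unplaced set U, small U first (add the entries for U minus each lowest piece of U):
  |U|=1: {4}:1  {8}:1
  |U|=2: {3,4}:1  {4,8}:2  {7,8}:1
  |U|=3: {3,4,8}:3  {4,7,8}:3  {6,7,8}:1
  |U|=4: {3,4,7,8}:6  {4,6,7,8}:4  {5,6,7,8}:1
  |U|=5: {2,5,6,7,8}:1  {3,4,6,7,8}:10  {4,5,6,7,8}:5
  |U|=6: {1,2,5,6,7,8}:1  {2,4,5,6,7,8}:6  {3,4,5,6,7,8}:15
  |U|=7: {0,1,2,5,6,7,8}:1  {1,2,4,5,6,7,8}:7  {2,3,4,5,6,7,8}:21
  start at 0(a): 28
  start at 3(e): 8
sum over floor = 36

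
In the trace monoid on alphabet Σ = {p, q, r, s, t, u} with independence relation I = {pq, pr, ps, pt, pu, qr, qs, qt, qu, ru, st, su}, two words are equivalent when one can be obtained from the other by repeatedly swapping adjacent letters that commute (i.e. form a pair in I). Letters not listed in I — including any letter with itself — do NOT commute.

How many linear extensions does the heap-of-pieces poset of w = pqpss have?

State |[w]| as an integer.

0(p) covers ∅
1(q) covers ∅
2(p) covers 0:p
3(s) covers ∅
4(s) covers 3:s
floor of heap: 0:p, 1:q, 3:s
completions by unplaced set U, small U first (add the entries for U minus each lowest piece of U):
  |U|=1: {1}:1  {2}:1  {4}:1
  |U|=2: {0,2}:1  {1,2}:2  {1,4}:2  {2,4}:2  {3,4}:1
  |U|=3: {0,1,2}:3  {0,2,4}:3  {1,2,4}:6  {1,3,4}:3  {2,3,4}:3
  start at 0(p): 12
  start at 1(q): 6
  start at 3(s): 12
sum over floor = 30

30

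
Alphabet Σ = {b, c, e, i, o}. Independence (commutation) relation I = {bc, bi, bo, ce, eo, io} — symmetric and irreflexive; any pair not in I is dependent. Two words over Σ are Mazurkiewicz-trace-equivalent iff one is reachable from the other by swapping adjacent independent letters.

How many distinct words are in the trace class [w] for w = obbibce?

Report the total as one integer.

64

#0=o has no predecessor
#1=b has no predecessor
#2=b depends on [1:b]
#3=i has no predecessor
#4=b depends on [2:b]
#5=c depends on [0:o, 3:i]
#6=e depends on [3:i, 4:b]
sources: [0:o, 1:b, 3:i]
N(rest) = Σ N(rest − s) over sources s of rest; N(one piece) = 1:
  size 1 → [5]=1  [6]=1
  size 2 → [0,5]=1  [4,6]=1  [5,6]=2
  size 3 → [0,5,6]=3  [2,4,6]=1  [3,5,6]=2  [4,5,6]=3
  size 4 → [0,3,5,6]=5  [0,4,5,6]=6  [1,2,4,6]=1  [2,4,5,6]=4  [3,4,5,6]=5
  size 5 → [0,2,4,5,6]=10  [0,3,4,5,6]=16  [1,2,4,5,6]=5  [2,3,4,5,6]=9
  first=0(o) contributes 14
  first=1(b) contributes 35
  first=3(i) contributes 15
|[w]| = 64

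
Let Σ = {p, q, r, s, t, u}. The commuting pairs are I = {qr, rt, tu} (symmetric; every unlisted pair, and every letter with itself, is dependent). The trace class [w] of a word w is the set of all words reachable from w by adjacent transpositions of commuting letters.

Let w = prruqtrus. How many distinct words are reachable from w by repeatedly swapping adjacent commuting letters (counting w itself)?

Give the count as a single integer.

5

0(p) covers ∅
1(r) covers 0:p
2(r) covers 1:r
3(u) covers 2:r
4(q) covers 3:u
5(t) covers 4:q
6(r) covers 3:u
7(u) covers 4:q, 6:r
8(s) covers 5:t, 7:u
floor of heap: 0:p
completions by unplaced set U, small U first (add the entries for U minus each lowest piece of U):
  |U|=1: {8}:1
  |U|=2: {5,8}:1  {7,8}:1
  |U|=3: {5,7,8}:2  {6,7,8}:1
  |U|=4: {4,5,7,8}:2  {5,6,7,8}:3
  |U|=5: {4,5,6,7,8}:5
  |U|=6: {3,4,5,6,7,8}:5
  |U|=7: {2,3,4,5,6,7,8}:5
  start at 0(p): 5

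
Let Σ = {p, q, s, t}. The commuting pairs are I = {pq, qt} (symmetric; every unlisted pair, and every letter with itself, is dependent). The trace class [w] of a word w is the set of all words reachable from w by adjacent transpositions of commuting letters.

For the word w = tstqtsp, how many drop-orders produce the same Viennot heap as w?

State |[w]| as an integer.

3

#0=t has no predecessor
#1=s depends on [0:t]
#2=t depends on [1:s]
#3=q depends on [1:s]
#4=t depends on [2:t]
#5=s depends on [3:q, 4:t]
#6=p depends on [5:s]
sources: [0:t]
N(rest) = Σ N(rest − s) over sources s of rest; N(one piece) = 1:
  size 1 → [6]=1
  size 2 → [5,6]=1
  size 3 → [3,5,6]=1  [4,5,6]=1
  size 4 → [2,4,5,6]=1  [3,4,5,6]=2
  size 5 → [2,3,4,5,6]=3
  first=0(t) contributes 3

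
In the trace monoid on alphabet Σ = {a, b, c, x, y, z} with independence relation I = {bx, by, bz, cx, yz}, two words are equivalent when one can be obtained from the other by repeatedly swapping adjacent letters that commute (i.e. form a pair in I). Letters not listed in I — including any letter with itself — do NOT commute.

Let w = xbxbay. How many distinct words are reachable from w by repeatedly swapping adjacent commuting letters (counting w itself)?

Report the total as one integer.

6

drop 0:x onto floor
drop 1:b onto floor
drop 2:x onto {0:x}
drop 3:b onto {1:b}
drop 4:a onto {2:x, 3:b}
drop 5:y onto {4:a}
ground layer = {0:x, 1:b}
drop-orders for the pieces not yet dropped (sum over which currently-grounded one goes next):
  1 to go: {5} 1
  2 to go: {4,5} 1
  3 to go: {2,4,5} 1  {3,4,5} 1
  4 to go: {0,2,4,5} 1  {1,3,4,5} 1  {2,3,4,5} 2
  if 0:x drops first: 3 orders
  if 1:b drops first: 3 orders
heap linearizations: 6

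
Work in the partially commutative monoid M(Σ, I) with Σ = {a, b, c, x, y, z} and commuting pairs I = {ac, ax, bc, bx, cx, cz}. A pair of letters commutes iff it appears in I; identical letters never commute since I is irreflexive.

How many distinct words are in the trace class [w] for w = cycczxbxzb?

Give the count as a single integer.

piece 0:c — minimal
piece 1:y rests on {0:c}
piece 2:c rests on {1:y}
piece 3:c rests on {2:c}
piece 4:z rests on {1:y}
piece 5:x rests on {4:z}
piece 6:b rests on {4:z}
piece 7:x rests on {5:x}
piece 8:z rests on {6:b, 7:x}
piece 9:b rests on {8:z}
minimal pieces: {0:c}
ways to finish when only these pieces remain (= sum over removing one remaining piece with nothing left below it):
  1 left: {3}→1  {9}→1
  2 left: {2,3}→1  {3,9}→2  {8,9}→1
  3 left: {2,3,9}→3  {3,8,9}→3  {6,8,9}→1  {7,8,9}→1
  4 left: {2,3,8,9}→6  {3,6,8,9}→4  {3,7,8,9}→4  {5,7,8,9}→1  {6,7,8,9}→2
  5 left: {2,3,6,8,9}→10  {2,3,7,8,9}→10  {3,5,7,8,9}→5  {3,6,7,8,9}→10  {5,6,7,8,9}→3
  6 left: {2,3,5,7,8,9}→15  {2,3,6,7,8,9}→30  {3,5,6,7,8,9}→18  {4,5,6,7,8,9}→3
  7 left: {2,3,5,6,7,8,9}→63  {3,4,5,6,7,8,9}→21
  8 left: {2,3,4,5,6,7,8,9}→84
  placing 0:c first → 84 extensions

84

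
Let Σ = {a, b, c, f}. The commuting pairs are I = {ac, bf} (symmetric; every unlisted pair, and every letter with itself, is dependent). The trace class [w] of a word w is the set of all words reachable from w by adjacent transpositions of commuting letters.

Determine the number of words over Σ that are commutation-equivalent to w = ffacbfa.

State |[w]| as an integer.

piece 0:f — minimal
piece 1:f rests on {0:f}
piece 2:a rests on {1:f}
piece 3:c rests on {1:f}
piece 4:b rests on {2:a, 3:c}
piece 5:f rests on {2:a, 3:c}
piece 6:a rests on {4:b, 5:f}
minimal pieces: {0:f}
ways to finish when only these pieces remain (= sum over removing one remaining piece with nothing left below it):
  1 left: {6}→1
  2 left: {4,6}→1  {5,6}→1
  3 left: {4,5,6}→2
  4 left: {2,4,5,6}→2  {3,4,5,6}→2
  5 left: {2,3,4,5,6}→4
  placing 0:f first → 4 extensions

4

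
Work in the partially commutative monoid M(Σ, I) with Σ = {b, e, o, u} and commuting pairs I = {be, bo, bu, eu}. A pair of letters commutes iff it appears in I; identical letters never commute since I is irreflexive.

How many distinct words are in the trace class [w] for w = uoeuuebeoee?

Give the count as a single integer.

drop 0:u onto floor
drop 1:o onto {0:u}
drop 2:e onto {1:o}
drop 3:u onto {1:o}
drop 4:u onto {3:u}
drop 5:e onto {2:e}
drop 6:b onto floor
drop 7:e onto {5:e}
drop 8:o onto {4:u, 7:e}
drop 9:e onto {8:o}
drop 10:e onto {9:e}
ground layer = {0:u, 6:b}
drop-orders for the pieces not yet dropped (sum over which currently-grounded one goes next):
  1 to go: {6} 1  {10} 1
  2 to go: {6,10} 2  {9,10} 1
  3 to go: {6,9,10} 3  {8,9,10} 1
  4 to go: {4,8,9,10} 1  {6,8,9,10} 4  {7,8,9,10} 1
  5 to go: {3,4,8,9,10} 1  {4,6,8,9,10} 5  {4,7,8,9,10} 2  {5,7,8,9,10} 1  {6,7,8,9,10} 5
  6 to go: {2,5,7,8,9,10} 1  {3,4,6,8,9,10} 6  {3,4,7,8,9,10} 3  {4,5,7,8,9,10} 3  {4,6,7,8,9,10} 12  {5,6,7,8,9,10} 6
  7 to go: {2,4,5,7,8,9,10} 4  {2,5,6,7,8,9,10} 7  {3,4,5,7,8,9,10} 6  {3,4,6,7,8,9,10} 21  {4,5,6,7,8,9,10} 21
  8 to go: {2,3,4,5,7,8,9,10} 10  {2,4,5,6,7,8,9,10} 32  {3,4,5,6,7,8,9,10} 48
  9 to go: {1,2,3,4,5,7,8,9,10} 10  {2,3,4,5,6,7,8,9,10} 90
  if 0:u drops first: 100 orders
  if 6:b drops first: 10 orders
heap linearizations: 110

110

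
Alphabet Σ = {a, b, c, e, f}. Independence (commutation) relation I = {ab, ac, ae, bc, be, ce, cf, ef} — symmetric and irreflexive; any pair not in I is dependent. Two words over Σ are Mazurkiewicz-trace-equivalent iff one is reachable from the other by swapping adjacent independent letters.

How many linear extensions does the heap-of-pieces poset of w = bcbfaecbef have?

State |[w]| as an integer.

0(b) covers ∅
1(c) covers ∅
2(b) covers 0:b
3(f) covers 2:b
4(a) covers 3:f
5(e) covers ∅
6(c) covers 1:c
7(b) covers 3:f
8(e) covers 5:e
9(f) covers 4:a, 7:b
floor of heap: 0:b, 1:c, 5:e
completions by unplaced set U, small U first (add the entries for U minus each lowest piece of U):
  |U|=1: {6}:1  {8}:1  {9}:1
  |U|=2: {1,6}:1  {4,9}:1  {5,8}:1  {6,8}:2  {6,9}:2  {7,9}:1  {8,9}:2
  |U|=3: {1,6,8}:3  {1,6,9}:3  {4,6,9}:3  {4,7,9}:2  {4,8,9}:3  {5,6,8}:3  {5,8,9}:3  {6,7,9}:3  {6,8,9}:6  {7,8,9}:3
  |U|=4: {1,4,6,9}:6  {1,5,6,8}:6  {1,6,7,9}:6  {1,6,8,9}:12  {3,4,7,9}:2  {4,5,8,9}:6  {4,6,7,9}:8  {4,6,8,9}:12  {4,7,8,9}:8  {5,6,8,9}:12  {5,7,8,9}:6  {6,7,8,9}:12
  |U|=5: {1,4,6,7,9}:20  {1,4,6,8,9}:30  {1,5,6,8,9}:30  {1,6,7,8,9}:30  {2,3,4,7,9}:2  {3,4,6,7,9}:10  {3,4,7,8,9}:10  {4,5,6,8,9}:30  {4,5,7,8,9}:20  {4,6,7,8,9}:40  {5,6,7,8,9}:30
  |U|=6: {0,2,3,4,7,9}:2  {1,3,4,6,7,9}:30  {1,4,5,6,8,9}:90  {1,4,6,7,8,9}:120  {1,5,6,7,8,9}:90  {2,3,4,6,7,9}:12  {2,3,4,7,8,9}:12  {3,4,5,7,8,9}:30  {3,4,6,7,8,9}:60  {4,5,6,7,8,9}:120
  |U|=7: {0,2,3,4,6,7,9}:14  {0,2,3,4,7,8,9}:14  {1,2,3,4,6,7,9}:42  {1,3,4,6,7,8,9}:210  {1,4,5,6,7,8,9}:420  {2,3,4,5,7,8,9}:42  {2,3,4,6,7,8,9}:84  {3,4,5,6,7,8,9}:210
  |U|=8: {0,1,2,3,4,6,7,9}:56  {0,2,3,4,5,7,8,9}:56  {0,2,3,4,6,7,8,9}:112  {1,2,3,4,6,7,8,9}:336  {1,3,4,5,6,7,8,9}:840  {2,3,4,5,6,7,8,9}:336
  start at 0(b): 1512
  start at 1(c): 504
  start at 5(e): 504
sum over floor = 2520

2520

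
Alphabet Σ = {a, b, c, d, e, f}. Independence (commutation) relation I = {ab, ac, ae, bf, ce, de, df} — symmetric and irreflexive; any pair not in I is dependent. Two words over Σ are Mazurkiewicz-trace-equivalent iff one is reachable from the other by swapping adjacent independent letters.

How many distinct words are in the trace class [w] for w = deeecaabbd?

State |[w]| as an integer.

215

0(d) covers ∅
1(e) covers ∅
2(e) covers 1:e
3(e) covers 2:e
4(c) covers 0:d
5(a) covers 0:d
6(a) covers 5:a
7(b) covers 3:e, 4:c
8(b) covers 7:b
9(d) covers 6:a, 8:b
floor of heap: 0:d, 1:e
completions by unplaced set U, small U first (add the entries for U minus each lowest piece of U):
  |U|=1: {9}:1
  |U|=2: {6,9}:1  {8,9}:1
  |U|=3: {5,6,9}:1  {6,8,9}:2  {7,8,9}:1
  |U|=4: {3,7,8,9}:1  {4,7,8,9}:1  {5,6,8,9}:3  {6,7,8,9}:3
  |U|=5: {2,3,7,8,9}:1  {3,4,7,8,9}:2  {3,6,7,8,9}:4  {4,6,7,8,9}:4  {5,6,7,8,9}:6
  |U|=6: {1,2,3,7,8,9}:1  {2,3,4,7,8,9}:3  {2,3,6,7,8,9}:5  {3,4,6,7,8,9}:10  {3,5,6,7,8,9}:10  {4,5,6,7,8,9}:10
  |U|=7: {0,4,5,6,7,8,9}:10  {1,2,3,4,7,8,9}:4  {1,2,3,6,7,8,9}:6  {2,3,4,6,7,8,9}:18  {2,3,5,6,7,8,9}:15  {3,4,5,6,7,8,9}:30
  |U|=8: {0,3,4,5,6,7,8,9}:40  {1,2,3,4,6,7,8,9}:28  {1,2,3,5,6,7,8,9}:21  {2,3,4,5,6,7,8,9}:63
  start at 0(d): 112
  start at 1(e): 103
sum over floor = 215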